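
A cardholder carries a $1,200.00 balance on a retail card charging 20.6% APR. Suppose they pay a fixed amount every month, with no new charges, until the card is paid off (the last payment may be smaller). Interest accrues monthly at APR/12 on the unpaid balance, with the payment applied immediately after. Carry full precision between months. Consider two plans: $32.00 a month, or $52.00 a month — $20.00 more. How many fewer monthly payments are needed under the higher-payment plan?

Monthly rate r = 20.6%/12 = 1.71667% = 0.0171667.
At $32.00/mo: n = ⌈−ln(1 − rB₀/P)/ln(1+r)⌉ = 61 payments (last $20.49); total interest = total paid − $1,200.00 = $740.49.
At $52.00/mo: 30 payments (last $33.18); total interest $341.18.
Payments saved = 61 − 30 = 31.

31 fewer payments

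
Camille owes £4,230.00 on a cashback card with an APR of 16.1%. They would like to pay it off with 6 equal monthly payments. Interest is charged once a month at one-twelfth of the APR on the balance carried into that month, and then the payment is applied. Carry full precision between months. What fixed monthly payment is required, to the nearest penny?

Monthly rate r = 16.1%/12 = 1.34167% = 0.0134167.
Level-payment amortization: P = B₀·r / (1 − (1+r)^(−n)) = 4230.00·0.0134167 / (1 − 1.01342^(−6)).
Denominator 1 − (1+r)^(−6) = 0.0768511236.
P = 56.7525 / 0.0768511236 ≈ 738.47.

£738.47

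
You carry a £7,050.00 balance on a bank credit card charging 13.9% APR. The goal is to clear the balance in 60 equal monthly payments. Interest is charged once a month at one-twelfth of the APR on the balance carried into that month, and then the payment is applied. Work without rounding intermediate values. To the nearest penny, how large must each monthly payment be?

£163.68

Monthly rate r = 13.9%/12 = 1.15833% = 0.0115833.
Level-payment amortization: P = B₀·r / (1 − (1+r)^(−n)) = 7050.00·0.0115833 / (1 − 1.01158^(−60)).
Denominator 1 − (1+r)^(−60) = 0.498928066.
P = 81.6625 / 0.498928066 ≈ 163.68.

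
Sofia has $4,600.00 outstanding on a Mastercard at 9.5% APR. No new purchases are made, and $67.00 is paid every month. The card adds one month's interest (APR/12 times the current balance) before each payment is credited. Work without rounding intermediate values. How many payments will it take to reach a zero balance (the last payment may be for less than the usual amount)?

Monthly rate r = 9.5%/12 = 0.791667% = 0.00791667.
Recurrence: B ← B·(1+r) − $67.00.
Month 1: interest $36.42; balance after payment $4,569.42.
Month 2: interest $36.17; balance after payment $4,538.59.
Closed form: n = −ln(1 − rB₀/P)/ln(1+r) = −ln(0.45647)/ln(1.00792) ≈ 99.453, so the balance reaches zero during payment 100.

100 payments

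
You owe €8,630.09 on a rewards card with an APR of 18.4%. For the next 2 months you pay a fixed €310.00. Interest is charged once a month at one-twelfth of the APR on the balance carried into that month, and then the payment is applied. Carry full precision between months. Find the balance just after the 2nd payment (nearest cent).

Monthly rate r = 18.4%/12 = 1.53333% = 0.0153333.
Each month: B ← B·(1+r) − €310.00.
Month 1: interest €132.33; balance after payment €8,452.42.
Month 2: interest €129.60; balance after payment €8,272.02.

€8,272.02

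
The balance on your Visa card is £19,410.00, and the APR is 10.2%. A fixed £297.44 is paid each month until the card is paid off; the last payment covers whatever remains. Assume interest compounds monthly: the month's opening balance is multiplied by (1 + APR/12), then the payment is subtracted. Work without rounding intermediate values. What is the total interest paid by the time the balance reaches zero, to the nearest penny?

Monthly rate r = 10.2%/12 = 0.85% = 0.0085.
Payoff takes n = ⌈−ln(1 − rB₀/P)/ln(1+r)⌉ = ⌈95.577⌉ = 96 payments; the last is £171.87.
Total paid = 95·£297.44 + £171.87 = £28,428.67.
Total interest = total paid − principal = £28,428.67 − £19,410.00 = £9,018.67.

£9,018.67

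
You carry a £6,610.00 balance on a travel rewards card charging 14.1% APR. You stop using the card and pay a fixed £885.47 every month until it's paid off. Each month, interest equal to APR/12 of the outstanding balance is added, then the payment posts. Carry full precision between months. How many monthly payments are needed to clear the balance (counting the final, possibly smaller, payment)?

8 payments

Monthly rate r = 14.1%/12 = 1.175% = 0.01175.
Recurrence: B ← B·(1+r) − £885.47.
Month 1: interest £77.67; balance after payment £5,802.20.
Month 2: interest £68.18; balance after payment £4,984.90.
Closed form: n = −ln(1 − rB₀/P)/ln(1+r) = −ln(0.91229)/ln(1.01175) ≈ 7.859, so the balance reaches zero during payment 8.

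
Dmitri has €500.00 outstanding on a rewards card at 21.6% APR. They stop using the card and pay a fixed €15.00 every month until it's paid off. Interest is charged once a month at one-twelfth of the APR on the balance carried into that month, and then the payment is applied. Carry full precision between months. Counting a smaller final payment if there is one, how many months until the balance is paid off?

Monthly rate r = 21.6%/12 = 1.8% = 0.018.
Recurrence: B ← B·(1+r) − €15.00.
Month 1: interest €9.00; balance after payment €494.00.
Month 2: interest €8.89; balance after payment €487.89.
Closed form: n = −ln(1 − rB₀/P)/ln(1+r) = −ln(0.4)/ln(1.018) ≈ 51.362, so the balance reaches zero during payment 52.

52 payments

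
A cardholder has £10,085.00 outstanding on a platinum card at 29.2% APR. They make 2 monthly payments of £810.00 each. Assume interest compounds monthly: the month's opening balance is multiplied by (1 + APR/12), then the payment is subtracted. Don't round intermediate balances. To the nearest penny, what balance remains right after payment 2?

£8,942.06

Monthly rate r = 29.2%/12 = 2.43333% = 0.0243333.
Each month: B ← B·(1+r) − £810.00.
Month 1: interest £245.40; balance after payment £9,520.40.
Month 2: interest £231.66; balance after payment £8,942.06.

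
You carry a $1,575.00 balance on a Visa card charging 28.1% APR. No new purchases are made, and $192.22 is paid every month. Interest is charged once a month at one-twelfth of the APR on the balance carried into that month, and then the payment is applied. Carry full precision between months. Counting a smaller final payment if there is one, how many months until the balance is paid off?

10 months

Monthly rate r = 28.1%/12 = 2.34167% = 0.0234167.
Recurrence: B ← B·(1+r) − $192.22.
Month 1: interest $36.88; balance after payment $1,419.66.
Month 2: interest $33.24; balance after payment $1,260.68.
Closed form: n = −ln(1 − rB₀/P)/ln(1+r) = −ln(0.80813)/ln(1.02342) ≈ 9.204, so the balance reaches zero during payment 10.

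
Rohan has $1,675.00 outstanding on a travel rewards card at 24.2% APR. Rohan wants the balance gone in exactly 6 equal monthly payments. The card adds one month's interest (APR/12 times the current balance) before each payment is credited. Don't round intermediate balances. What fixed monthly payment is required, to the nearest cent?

Monthly rate r = 24.2%/12 = 2.01667% = 0.0201667.
Level-payment amortization: P = B₀·r / (1 − (1+r)^(−n)) = 1675.00·0.0201667 / (1 − 1.02017^(−6)).
Denominator 1 − (1+r)^(−6) = 0.11289868.
P = 33.7792 / 0.11289868 ≈ 299.20.

$299.20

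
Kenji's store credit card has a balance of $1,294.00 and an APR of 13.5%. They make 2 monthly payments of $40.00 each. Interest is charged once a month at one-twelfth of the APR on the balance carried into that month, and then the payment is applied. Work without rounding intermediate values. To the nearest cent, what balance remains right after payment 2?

$1,242.83

Monthly rate r = 13.5%/12 = 1.125% = 0.01125.
Each month: B ← B·(1+r) − $40.00.
Month 1: interest $14.56; balance after payment $1,268.56.
Month 2: interest $14.27; balance after payment $1,242.83.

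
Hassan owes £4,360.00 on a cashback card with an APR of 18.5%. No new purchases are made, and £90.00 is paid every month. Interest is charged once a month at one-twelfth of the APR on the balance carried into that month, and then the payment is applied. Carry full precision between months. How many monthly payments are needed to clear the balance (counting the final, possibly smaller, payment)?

Monthly rate r = 18.5%/12 = 1.54167% = 0.0154167.
Recurrence: B ← B·(1+r) − £90.00.
Month 1: interest £67.22; balance after payment £4,337.22.
Month 2: interest £66.87; balance after payment £4,314.08.
Closed form: n = −ln(1 − rB₀/P)/ln(1+r) = −ln(0.25315)/ln(1.01542) ≈ 89.795, so the balance reaches zero during payment 90.

90 payments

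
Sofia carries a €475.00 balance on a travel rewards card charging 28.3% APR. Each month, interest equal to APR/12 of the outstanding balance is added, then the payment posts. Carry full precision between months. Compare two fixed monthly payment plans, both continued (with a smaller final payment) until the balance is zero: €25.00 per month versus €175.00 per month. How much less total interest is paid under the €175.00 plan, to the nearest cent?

€140.61

Monthly rate r = 28.3%/12 = 2.35833% = 0.0235833.
At €25.00/mo: n = ⌈−ln(1 − rB₀/P)/ln(1+r)⌉ = 26 payments (last €12.54); total interest = total paid − €475.00 = €162.54.
At €175.00/mo: 3 payments (last €146.93); total interest €21.93.
Interest saved = €162.54 − €21.93 = €140.61.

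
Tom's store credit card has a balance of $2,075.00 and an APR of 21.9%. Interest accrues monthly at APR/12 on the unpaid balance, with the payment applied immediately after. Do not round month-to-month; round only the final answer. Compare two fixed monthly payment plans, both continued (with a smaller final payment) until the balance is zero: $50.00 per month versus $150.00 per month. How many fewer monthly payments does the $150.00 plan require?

62 fewer payments

Monthly rate r = 21.9%/12 = 1.825% = 0.01825.
At $50.00/mo: n = ⌈−ln(1 − rB₀/P)/ln(1+r)⌉ = 79 payments (last $15.50); total interest = total paid − $2,075.00 = $1,840.50.
At $150.00/mo: 17 payments (last $13.36); total interest $338.36.
Payments saved = 79 − 17 = 62.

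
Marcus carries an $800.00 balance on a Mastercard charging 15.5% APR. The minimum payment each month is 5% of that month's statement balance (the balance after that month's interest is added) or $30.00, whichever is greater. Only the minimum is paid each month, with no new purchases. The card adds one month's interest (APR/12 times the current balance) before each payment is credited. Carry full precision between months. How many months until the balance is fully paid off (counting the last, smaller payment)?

31 months

Monthly rate r = 15.5%/12 = 1.29167% = 0.0129167.
While 5% of the post-interest balance exceeds $30.00, each month B ← (B·(1+r))·(1 − 0.05), i.e. B shrinks by the factor (1+r)·0.95 = 0.96227.
This holds for months 1–8. Entering month 9 the balance is $588.12; 5% of the post-interest balance is now below $30.00, so the flat $30.00 minimum applies from here.
From month 9 a fixed $30.00 at rate r clears $588.12 in 23 more payments. Total: 8 + 23 = 31 months.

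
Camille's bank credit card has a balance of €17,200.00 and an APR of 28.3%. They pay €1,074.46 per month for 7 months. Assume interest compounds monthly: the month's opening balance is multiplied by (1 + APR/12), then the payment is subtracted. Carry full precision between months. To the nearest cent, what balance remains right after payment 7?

Monthly rate r = 28.3%/12 = 2.35833% = 0.0235833.
Each month: B ← B·(1+r) − €1,074.46.
Month 1: interest €405.63; balance after payment €16,531.17.
Month 2: interest €389.86; balance after payment €15,846.57.
Month 3: interest €373.72; balance after payment €15,145.83.
Month 4: interest €357.19; balance after payment €14,428.56.
Month 5: interest €340.27; balance after payment €13,694.37.
Month 6: interest €322.96; balance after payment €12,942.87.
Month 7: interest €305.24; balance after payment €12,173.65.

€12,173.65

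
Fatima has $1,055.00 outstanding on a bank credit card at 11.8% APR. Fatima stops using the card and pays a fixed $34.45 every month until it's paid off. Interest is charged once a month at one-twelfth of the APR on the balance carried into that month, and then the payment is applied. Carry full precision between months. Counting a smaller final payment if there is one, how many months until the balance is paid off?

37 payments

Monthly rate r = 11.8%/12 = 0.983333% = 0.00983333.
Recurrence: B ← B·(1+r) − $34.45.
Month 1: interest $10.37; balance after payment $1,030.92.
Month 2: interest $10.14; balance after payment $1,006.61.
Closed form: n = −ln(1 − rB₀/P)/ln(1+r) = −ln(0.69886)/ln(1.00983) ≈ 36.616, so the balance reaches zero during payment 37.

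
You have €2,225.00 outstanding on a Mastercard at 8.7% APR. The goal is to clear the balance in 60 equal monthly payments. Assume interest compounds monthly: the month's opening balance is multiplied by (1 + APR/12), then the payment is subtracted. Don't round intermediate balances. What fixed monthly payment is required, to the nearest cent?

€45.86

Monthly rate r = 8.7%/12 = 0.725% = 0.00725.
Level-payment amortization: P = B₀·r / (1 − (1+r)^(−n)) = 2225.00·0.00725 / (1 − 1.00725^(−60)).
Denominator 1 − (1+r)^(−60) = 0.351718787.
P = 16.1312 / 0.351718787 ≈ 45.86.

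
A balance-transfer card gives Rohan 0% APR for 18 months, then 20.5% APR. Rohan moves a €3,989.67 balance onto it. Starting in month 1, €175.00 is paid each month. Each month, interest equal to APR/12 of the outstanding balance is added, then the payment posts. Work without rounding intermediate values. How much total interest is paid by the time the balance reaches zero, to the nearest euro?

Promo months 1–18 at r₀ = 0%/12 = 0; months 19+ at r₁ = 20.5%/12 = 0.0170833.
After month 18 (no interest yet): B = €3,989.67 − 18·€175.00 = €839.67.
Then at r₁ with €175.00/mo: n₂ = −ln(1 − r₁·B/P)/ln(1+r₁) ≈ 5.05 → 6 more payments.
Total paid = 23·€175.00 + €8.62 = €4,033.62; interest = €4,033.62 − €3,989.67 = €43.95.

€44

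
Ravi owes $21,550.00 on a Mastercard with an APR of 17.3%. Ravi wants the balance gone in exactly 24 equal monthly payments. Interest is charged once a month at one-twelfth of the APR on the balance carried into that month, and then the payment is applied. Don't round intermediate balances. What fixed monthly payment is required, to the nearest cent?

$1,068.59

Monthly rate r = 17.3%/12 = 1.44167% = 0.0144167.
Level-payment amortization: P = B₀·r / (1 − (1+r)^(−n)) = 21550.00·0.0144167 / (1 − 1.01442^(−24)).
Denominator 1 − (1+r)^(−24) = 0.290737536.
P = 310.679 / 0.290737536 ≈ 1068.59.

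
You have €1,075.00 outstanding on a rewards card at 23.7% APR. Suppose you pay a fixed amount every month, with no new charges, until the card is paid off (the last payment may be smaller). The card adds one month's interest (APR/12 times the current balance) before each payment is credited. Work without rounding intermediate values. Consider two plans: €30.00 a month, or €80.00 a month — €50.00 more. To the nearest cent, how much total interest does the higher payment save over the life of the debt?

€625.06

Monthly rate r = 23.7%/12 = 1.975% = 0.01975.
At €30.00/mo: n = ⌈−ln(1 − rB₀/P)/ln(1+r)⌉ = 63 payments (last €26.78); total interest = total paid − €1,075.00 = €811.78.
At €80.00/mo: 16 payments (last €61.72); total interest €186.72.
Interest saved = €811.78 − €186.72 = €625.06.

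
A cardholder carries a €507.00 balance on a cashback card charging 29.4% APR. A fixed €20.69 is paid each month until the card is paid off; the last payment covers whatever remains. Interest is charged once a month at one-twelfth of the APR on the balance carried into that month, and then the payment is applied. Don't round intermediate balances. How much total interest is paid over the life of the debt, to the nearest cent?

Monthly rate r = 29.4%/12 = 2.45% = 0.0245.
Payoff takes n = ⌈−ln(1 − rB₀/P)/ln(1+r)⌉ = ⌈37.893⌉ = 38 payments; the last is €18.51.
Total paid = 37·€20.69 + €18.51 = €784.04.
Total interest = total paid − principal = €784.04 − €507.00 = €277.04.

€277.04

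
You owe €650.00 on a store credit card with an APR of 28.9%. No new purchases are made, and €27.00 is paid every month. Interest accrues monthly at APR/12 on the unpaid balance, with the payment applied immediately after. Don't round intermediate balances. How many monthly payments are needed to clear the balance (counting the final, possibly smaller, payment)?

37 payments

Monthly rate r = 28.9%/12 = 2.40833% = 0.0240833.
Recurrence: B ← B·(1+r) − €27.00.
Month 1: interest €15.65; balance after payment €638.65.
Month 2: interest €15.38; balance after payment €627.04.
Closed form: n = −ln(1 − rB₀/P)/ln(1+r) = −ln(0.42022)/ln(1.02408) ≈ 36.431, so the balance reaches zero during payment 37.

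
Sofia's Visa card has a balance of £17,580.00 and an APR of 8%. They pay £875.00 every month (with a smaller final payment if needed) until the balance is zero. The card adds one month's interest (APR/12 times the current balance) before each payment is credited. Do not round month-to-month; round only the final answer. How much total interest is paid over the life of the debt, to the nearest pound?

Monthly rate r = 8%/12 = 0.666667% = 0.00666667.
Payoff takes n = ⌈−ln(1 − rB₀/P)/ln(1+r)⌉ = ⌈21.642⌉ = 22 payments; the last is £562.84.
Total paid = 21·£875.00 + £562.84 = £18,937.84.
Total interest = total paid − principal = £18,937.84 − £17,580.00 = £1,357.84.

£1,358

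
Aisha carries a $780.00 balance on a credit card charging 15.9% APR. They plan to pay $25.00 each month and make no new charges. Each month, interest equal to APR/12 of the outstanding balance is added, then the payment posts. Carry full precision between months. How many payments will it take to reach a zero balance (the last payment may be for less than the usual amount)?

41 months

Monthly rate r = 15.9%/12 = 1.325% = 0.01325.
Recurrence: B ← B·(1+r) − $25.00.
Month 1: interest $10.33; balance after payment $765.34.
Month 2: interest $10.14; balance after payment $750.48.
Closed form: n = −ln(1 − rB₀/P)/ln(1+r) = −ln(0.5866)/ln(1.01325) ≈ 40.524, so the balance reaches zero during payment 41.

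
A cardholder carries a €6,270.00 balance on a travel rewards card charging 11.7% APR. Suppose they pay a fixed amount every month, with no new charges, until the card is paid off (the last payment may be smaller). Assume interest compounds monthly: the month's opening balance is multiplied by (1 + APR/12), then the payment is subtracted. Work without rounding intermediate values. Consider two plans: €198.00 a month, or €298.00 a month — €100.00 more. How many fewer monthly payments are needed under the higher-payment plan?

Monthly rate r = 11.7%/12 = 0.975% = 0.00975.
At €198.00/mo: n = ⌈−ln(1 − rB₀/P)/ln(1+r)⌉ = 39 payments (last €11.24); total interest = total paid − €6,270.00 = €1,265.24.
At €298.00/mo: 24 payments (last €197.77); total interest €781.77.
Payments saved = 39 − 24 = 15.

15 fewer payments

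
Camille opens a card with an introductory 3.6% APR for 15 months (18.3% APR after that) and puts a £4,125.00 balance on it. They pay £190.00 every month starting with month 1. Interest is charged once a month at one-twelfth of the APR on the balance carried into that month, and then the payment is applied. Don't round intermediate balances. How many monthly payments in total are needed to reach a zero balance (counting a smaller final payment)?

Promo months 1–15 at r₀ = 3.6%/12 = 0.003; months 16+ at r₁ = 18.3%/12 = 0.01525.
After month 15: iterate B ← B·(1+r₀) − £190.00 for 15 months → £1,403.94.
Then at r₁ with £190.00/mo: n₂ = −ln(1 − r₁·B/P)/ln(1+r₁) ≈ 7.90 → 8 more payments.

23 months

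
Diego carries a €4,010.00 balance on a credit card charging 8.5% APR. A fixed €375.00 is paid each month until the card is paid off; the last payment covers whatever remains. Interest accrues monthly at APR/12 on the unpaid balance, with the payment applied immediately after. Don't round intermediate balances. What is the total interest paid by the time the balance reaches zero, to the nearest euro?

€175

Monthly rate r = 8.5%/12 = 0.708333% = 0.00708333.
Payoff takes n = ⌈−ln(1 − rB₀/P)/ln(1+r)⌉ = ⌈11.159⌉ = 12 payments; the last is €59.93.
Total paid = 11·€375.00 + €59.93 = €4,184.93.
Total interest = total paid − principal = €4,184.93 − €4,010.00 = €174.93.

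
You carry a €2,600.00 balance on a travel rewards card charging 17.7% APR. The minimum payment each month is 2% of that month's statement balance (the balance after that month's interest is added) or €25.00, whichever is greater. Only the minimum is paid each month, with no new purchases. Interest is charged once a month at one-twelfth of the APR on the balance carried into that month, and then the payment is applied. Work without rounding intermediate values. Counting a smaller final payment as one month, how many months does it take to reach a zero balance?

223 months

Monthly rate r = 17.7%/12 = 1.475% = 0.01475.
While 2% of the post-interest balance exceeds €25.00, each month B ← (B·(1+r))·(1 − 0.02), i.e. B shrinks by the factor (1+r)·0.98 = 0.99445.
This holds for months 1–135. Entering month 136 the balance is €1,227.35; 2% of the post-interest balance is now below €25.00, so the flat €25.00 minimum applies from here.
From month 136 a fixed €25.00 at rate r clears €1,227.35 in 88 more payments. Total: 135 + 88 = 223 months.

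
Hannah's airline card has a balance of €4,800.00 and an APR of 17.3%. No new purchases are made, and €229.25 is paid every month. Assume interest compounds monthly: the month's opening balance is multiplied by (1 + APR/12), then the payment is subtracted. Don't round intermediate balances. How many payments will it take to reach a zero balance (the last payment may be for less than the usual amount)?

Monthly rate r = 17.3%/12 = 1.44167% = 0.0144167.
Recurrence: B ← B·(1+r) − €229.25.
Month 1: interest €69.20; balance after payment €4,639.95.
Month 2: interest €66.89; balance after payment €4,477.59.
Closed form: n = −ln(1 − rB₀/P)/ln(1+r) = −ln(0.69815)/ln(1.01442) ≈ 25.104, so the balance reaches zero during payment 26.

26 payments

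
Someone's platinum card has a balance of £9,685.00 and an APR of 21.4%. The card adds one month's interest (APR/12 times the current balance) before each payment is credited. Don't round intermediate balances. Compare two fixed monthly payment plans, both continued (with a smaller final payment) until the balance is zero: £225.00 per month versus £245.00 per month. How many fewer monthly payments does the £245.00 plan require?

Monthly rate r = 21.4%/12 = 1.78333% = 0.0178333.
At £225.00/mo: n = ⌈−ln(1 − rB₀/P)/ln(1+r)⌉ = 83 payments (last £127.27); total interest = total paid − £9,685.00 = £8,892.27.
At £245.00/mo: 70 payments (last £13.93); total interest £7,233.93.
Payments saved = 83 − 70 = 13.

13 fewer payments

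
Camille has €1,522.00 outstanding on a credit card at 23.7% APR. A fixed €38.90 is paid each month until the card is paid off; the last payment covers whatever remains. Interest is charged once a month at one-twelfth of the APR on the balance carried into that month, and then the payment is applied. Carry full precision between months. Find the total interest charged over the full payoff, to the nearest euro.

€1,425

Monthly rate r = 23.7%/12 = 1.975% = 0.01975.
Payoff takes n = ⌈−ln(1 − rB₀/P)/ln(1+r)⌉ = ⌈75.759⌉ = 76 payments; the last is €29.58.
Total paid = 75·€38.90 + €29.58 = €2,947.08.
Total interest = total paid − principal = €2,947.08 − €1,522.00 = €1,425.08.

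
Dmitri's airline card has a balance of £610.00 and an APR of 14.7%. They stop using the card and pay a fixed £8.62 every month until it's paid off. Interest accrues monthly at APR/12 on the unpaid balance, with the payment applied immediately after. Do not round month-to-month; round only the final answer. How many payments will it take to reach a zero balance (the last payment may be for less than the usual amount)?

166 months

Monthly rate r = 14.7%/12 = 1.225% = 0.01225.
Recurrence: B ← B·(1+r) − £8.62.
Month 1: interest £7.47; balance after payment £608.85.
Month 2: interest £7.46; balance after payment £607.69.
Closed form: n = −ln(1 − rB₀/P)/ln(1+r) = −ln(0.13312)/ln(1.01225) ≈ 165.618, so the balance reaches zero during payment 166.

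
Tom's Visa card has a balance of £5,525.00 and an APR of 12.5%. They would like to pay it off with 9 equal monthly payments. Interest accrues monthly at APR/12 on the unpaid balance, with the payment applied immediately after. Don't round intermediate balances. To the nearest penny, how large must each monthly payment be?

£646.30

Monthly rate r = 12.5%/12 = 1.04167% = 0.0104167.
Level-payment amortization: P = B₀·r / (1 − (1+r)^(−n)) = 5525.00·0.0104167 / (1 − 1.01042^(−9)).
Denominator 1 − (1+r)^(−9) = 0.0890480099.
P = 57.5521 / 0.0890480099 ≈ 646.30.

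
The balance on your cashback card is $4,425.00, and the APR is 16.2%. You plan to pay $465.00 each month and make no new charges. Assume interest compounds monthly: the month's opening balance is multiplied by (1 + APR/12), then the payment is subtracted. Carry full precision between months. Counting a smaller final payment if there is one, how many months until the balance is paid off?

Monthly rate r = 16.2%/12 = 1.35% = 0.0135.
Recurrence: B ← B·(1+r) − $465.00.
Month 1: interest $59.74; balance after payment $4,019.74.
Month 2: interest $54.27; balance after payment $3,609.00.
Closed form: n = −ln(1 − rB₀/P)/ln(1+r) = −ln(0.87153)/ln(1.0135) ≈ 10.254, so the balance reaches zero during payment 11.

11 months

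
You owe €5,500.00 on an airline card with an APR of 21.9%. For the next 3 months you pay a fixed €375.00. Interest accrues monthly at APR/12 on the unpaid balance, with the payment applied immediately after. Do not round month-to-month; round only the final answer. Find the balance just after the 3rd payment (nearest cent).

Monthly rate r = 21.9%/12 = 1.825% = 0.01825.
Each month: B ← B·(1+r) − €375.00.
Month 1: interest €100.38; balance after payment €5,225.38.
Month 2: interest €95.36; balance after payment €4,945.74.
Month 3: interest €90.26; balance after payment €4,661.00.

€4,661.00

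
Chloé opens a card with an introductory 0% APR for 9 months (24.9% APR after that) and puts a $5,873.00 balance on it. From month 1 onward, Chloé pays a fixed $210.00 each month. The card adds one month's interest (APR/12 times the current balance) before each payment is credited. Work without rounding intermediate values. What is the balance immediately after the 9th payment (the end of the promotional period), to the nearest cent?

$3,983.00

Promo months 1–9 at r₀ = 0%/12 = 0; months 10+ at r₁ = 24.9%/12 = 0.02075.
After month 9 (no interest yet): B = $5,873.00 − 9·$210.00 = $3,983.00.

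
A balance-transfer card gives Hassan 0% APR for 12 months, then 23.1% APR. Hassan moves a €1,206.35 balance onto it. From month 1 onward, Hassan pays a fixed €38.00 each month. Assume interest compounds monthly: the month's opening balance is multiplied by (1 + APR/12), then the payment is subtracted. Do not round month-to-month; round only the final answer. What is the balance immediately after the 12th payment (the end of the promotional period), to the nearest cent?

€750.35

Promo months 1–12 at r₀ = 0%/12 = 0; months 13+ at r₁ = 23.1%/12 = 0.01925.
After month 12 (no interest yet): B = €1,206.35 − 12·€38.00 = €750.35.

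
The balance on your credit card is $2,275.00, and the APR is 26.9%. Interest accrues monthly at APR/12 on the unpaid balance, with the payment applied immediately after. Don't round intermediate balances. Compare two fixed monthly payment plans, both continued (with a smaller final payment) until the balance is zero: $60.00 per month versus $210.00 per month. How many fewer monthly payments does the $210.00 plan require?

Monthly rate r = 26.9%/12 = 2.24167% = 0.0224167.
At $60.00/mo: n = ⌈−ln(1 − rB₀/P)/ln(1+r)⌉ = 86 payments (last $34.03); total interest = total paid − $2,275.00 = $2,859.03.
At $210.00/mo: 13 payments (last $115.77); total interest $360.77.
Payments saved = 86 − 13 = 73.

73 fewer payments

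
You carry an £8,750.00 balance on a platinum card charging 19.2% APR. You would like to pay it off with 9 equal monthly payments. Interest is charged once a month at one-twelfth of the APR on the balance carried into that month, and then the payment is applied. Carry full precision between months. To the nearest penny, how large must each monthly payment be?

Monthly rate r = 19.2%/12 = 1.6% = 0.016.
Level-payment amortization: P = B₀·r / (1 − (1+r)^(−n)) = 8750.00·0.016 / (1 − 1.016^(−9)).
Denominator 1 − (1+r)^(−9) = 0.1331247.
P = 140 / 0.1331247 ≈ 1051.65.

£1,051.65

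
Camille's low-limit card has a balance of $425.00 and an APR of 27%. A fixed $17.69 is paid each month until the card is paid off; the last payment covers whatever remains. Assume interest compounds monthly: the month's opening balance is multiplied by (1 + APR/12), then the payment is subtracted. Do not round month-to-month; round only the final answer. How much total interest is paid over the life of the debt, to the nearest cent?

$193.34

Monthly rate r = 27%/12 = 2.25% = 0.0225.
Payoff takes n = ⌈−ln(1 − rB₀/P)/ln(1+r)⌉ = ⌈34.954⌉ = 35 payments; the last is $16.88.
Total paid = 34·$17.69 + $16.88 = $618.34.
Total interest = total paid − principal = $618.34 − $425.00 = $193.34.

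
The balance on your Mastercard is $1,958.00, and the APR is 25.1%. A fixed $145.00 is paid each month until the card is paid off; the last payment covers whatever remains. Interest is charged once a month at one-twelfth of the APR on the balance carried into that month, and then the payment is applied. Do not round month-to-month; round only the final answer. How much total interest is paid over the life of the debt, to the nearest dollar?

Monthly rate r = 25.1%/12 = 2.09167% = 0.0209167.
Payoff takes n = ⌈−ln(1 − rB₀/P)/ln(1+r)⌉ = ⌈16.034⌉ = 17 payments; the last is $4.91.
Total paid = 16·$145.00 + $4.91 = $2,324.91.
Total interest = total paid − principal = $2,324.91 − $1,958.00 = $366.91.

$367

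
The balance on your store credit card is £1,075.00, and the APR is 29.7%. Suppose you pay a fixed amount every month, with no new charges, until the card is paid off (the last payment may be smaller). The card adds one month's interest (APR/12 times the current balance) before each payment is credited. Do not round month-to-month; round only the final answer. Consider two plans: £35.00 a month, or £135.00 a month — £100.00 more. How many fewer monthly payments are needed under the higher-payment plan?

Monthly rate r = 29.7%/12 = 2.475% = 0.02475.
At £35.00/mo: n = ⌈−ln(1 − rB₀/P)/ln(1+r)⌉ = 59 payments (last £14.19); total interest = total paid − £1,075.00 = £969.19.
At £135.00/mo: 9 payments (last £132.09); total interest £137.09.
Payments saved = 59 − 9 = 50.

50 fewer payments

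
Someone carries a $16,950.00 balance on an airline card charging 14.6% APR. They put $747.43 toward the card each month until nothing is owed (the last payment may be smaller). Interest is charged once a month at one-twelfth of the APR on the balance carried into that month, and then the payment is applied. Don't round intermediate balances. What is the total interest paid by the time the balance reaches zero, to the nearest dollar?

$3,004

Monthly rate r = 14.6%/12 = 1.21667% = 0.0121667.
Payoff takes n = ⌈−ln(1 − rB₀/P)/ln(1+r)⌉ = ⌈26.696⌉ = 27 payments; the last is $521.24.
Total paid = 26·$747.43 + $521.24 = $19,954.42.
Total interest = total paid − principal = $19,954.42 − $16,950.00 = $3,004.42.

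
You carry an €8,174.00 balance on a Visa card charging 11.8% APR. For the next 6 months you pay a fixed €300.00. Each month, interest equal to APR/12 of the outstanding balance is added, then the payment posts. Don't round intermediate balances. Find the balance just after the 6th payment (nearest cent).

€6,823.44

Monthly rate r = 11.8%/12 = 0.983333% = 0.00983333.
Each month: B ← B·(1+r) − €300.00.
Month 1: interest €80.38; balance after payment €7,954.38.
Month 2: interest €78.22; balance after payment €7,732.60.
Month 3: interest €76.04; balance after payment €7,508.63.
Month 4: interest €73.83; balance after payment €7,282.47.
Month 5: interest €71.61; balance after payment €7,054.08.
Month 6: interest €69.37; balance after payment €6,823.44.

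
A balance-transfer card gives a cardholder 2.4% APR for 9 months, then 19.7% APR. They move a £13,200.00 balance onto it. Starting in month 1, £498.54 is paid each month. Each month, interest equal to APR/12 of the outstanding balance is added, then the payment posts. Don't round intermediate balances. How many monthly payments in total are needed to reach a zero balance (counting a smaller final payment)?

31 payments

Promo months 1–9 at r₀ = 2.4%/12 = 0.002; months 10+ at r₁ = 19.7%/12 = 0.0164167.
After month 9: iterate B ← B·(1+r₀) − £498.54 for 9 months → £8,916.59.
Then at r₁ with £498.54/mo: n₂ = −ln(1 − r₁·B/P)/ln(1+r₁) ≈ 21.35 → 22 more payments.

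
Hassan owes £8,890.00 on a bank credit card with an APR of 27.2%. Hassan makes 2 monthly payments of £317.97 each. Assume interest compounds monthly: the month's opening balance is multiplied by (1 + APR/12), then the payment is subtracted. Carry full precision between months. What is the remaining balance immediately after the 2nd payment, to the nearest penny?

£8,654.43

Monthly rate r = 27.2%/12 = 2.26667% = 0.0226667.
Each month: B ← B·(1+r) − £317.97.
Month 1: interest £201.51; balance after payment £8,773.54.
Month 2: interest £198.87; balance after payment £8,654.43.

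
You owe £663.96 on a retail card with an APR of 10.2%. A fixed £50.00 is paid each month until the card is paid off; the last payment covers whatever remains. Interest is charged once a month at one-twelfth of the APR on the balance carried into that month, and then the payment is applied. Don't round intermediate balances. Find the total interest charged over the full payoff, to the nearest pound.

Monthly rate r = 10.2%/12 = 0.85% = 0.0085.
Payoff takes n = ⌈−ln(1 − rB₀/P)/ln(1+r)⌉ = ⌈14.150⌉ = 15 payments; the last is £7.53.
Total paid = 14·£50.00 + £7.53 = £707.53.
Total interest = total paid − principal = £707.53 − £663.96 = £43.57.

£44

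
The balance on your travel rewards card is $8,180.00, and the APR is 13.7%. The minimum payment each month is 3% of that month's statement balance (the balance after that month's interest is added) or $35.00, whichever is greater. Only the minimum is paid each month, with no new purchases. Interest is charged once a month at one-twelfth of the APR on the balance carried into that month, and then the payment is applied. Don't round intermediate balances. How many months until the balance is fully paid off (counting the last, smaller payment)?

Monthly rate r = 13.7%/12 = 1.14167% = 0.0114167.
While 3% of the post-interest balance exceeds $35.00, each month B ← (B·(1+r))·(1 − 0.03), i.e. B shrinks by the factor (1+r)·0.97 = 0.98107.
This holds for months 1–103. Entering month 104 the balance is $1,142.99; 3% of the post-interest balance is now below $35.00, so the flat $35.00 minimum applies from here.
From month 104 a fixed $35.00 at rate r clears $1,142.99 in 42 more payments. Total: 103 + 42 = 145 months.

145 months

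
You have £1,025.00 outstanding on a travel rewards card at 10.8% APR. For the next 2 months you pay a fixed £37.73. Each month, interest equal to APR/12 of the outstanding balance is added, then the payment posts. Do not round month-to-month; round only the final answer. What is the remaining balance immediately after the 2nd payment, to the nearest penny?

Monthly rate r = 10.8%/12 = 0.9% = 0.009.
Each month: B ← B·(1+r) − £37.73.
Month 1: interest £9.23; balance after payment £996.49.
Month 2: interest £8.97; balance after payment £967.73.

£967.73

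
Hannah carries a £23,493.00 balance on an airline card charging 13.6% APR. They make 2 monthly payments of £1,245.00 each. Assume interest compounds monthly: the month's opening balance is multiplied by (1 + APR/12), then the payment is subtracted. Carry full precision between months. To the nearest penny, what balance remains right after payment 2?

Monthly rate r = 13.6%/12 = 1.13333% = 0.0113333.
Each month: B ← B·(1+r) − £1,245.00.
Month 1: interest £266.25; balance after payment £22,514.25.
Month 2: interest £255.16; balance after payment £21,524.42.

£21,524.42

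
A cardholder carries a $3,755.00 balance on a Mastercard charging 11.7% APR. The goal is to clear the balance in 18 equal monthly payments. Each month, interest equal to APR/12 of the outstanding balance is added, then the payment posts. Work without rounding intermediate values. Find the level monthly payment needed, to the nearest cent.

Monthly rate r = 11.7%/12 = 0.975% = 0.00975.
Level-payment amortization: P = B₀·r / (1 − (1+r)^(−n)) = 3755.00·0.00975 / (1 − 1.00975^(−18)).
Denominator 1 − (1+r)^(−18) = 0.160249083.
P = 36.6112 / 0.160249083 ≈ 228.46.

$228.46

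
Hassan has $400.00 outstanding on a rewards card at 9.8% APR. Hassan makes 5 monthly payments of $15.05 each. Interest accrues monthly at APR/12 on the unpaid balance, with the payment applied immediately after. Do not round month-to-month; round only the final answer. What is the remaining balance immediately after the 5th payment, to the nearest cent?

$340.11

Monthly rate r = 9.8%/12 = 0.816667% = 0.00816667.
Each month: B ← B·(1+r) − $15.05.
Month 1: interest $3.27; balance after payment $388.22.
Month 2: interest $3.17; balance after payment $376.34.
Month 3: interest $3.07; balance after payment $364.36.
Month 4: interest $2.98; balance after payment $352.29.
Month 5: interest $2.88; balance after payment $340.11.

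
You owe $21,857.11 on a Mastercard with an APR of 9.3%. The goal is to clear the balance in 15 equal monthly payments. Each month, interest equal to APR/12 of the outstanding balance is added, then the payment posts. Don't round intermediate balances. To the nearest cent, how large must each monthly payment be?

Monthly rate r = 9.3%/12 = 0.775% = 0.00775.
Level-payment amortization: P = B₀·r / (1 − (1+r)^(−n)) = 21857.11·0.00775 / (1 − 1.00775^(−15)).
Denominator 1 − (1+r)^(−15) = 0.109348307.
P = 169.393 / 0.109348307 ≈ 1549.11.

$1,549.11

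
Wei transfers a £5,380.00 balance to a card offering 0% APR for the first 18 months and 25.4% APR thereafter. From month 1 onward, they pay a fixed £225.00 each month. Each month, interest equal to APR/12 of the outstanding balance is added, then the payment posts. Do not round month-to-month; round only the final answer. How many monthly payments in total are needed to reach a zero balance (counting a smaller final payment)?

Promo months 1–18 at r₀ = 0%/12 = 0; months 19+ at r₁ = 25.4%/12 = 0.0211667.
After month 18 (no interest yet): B = £5,380.00 − 18·£225.00 = £1,330.00.
Then at r₁ with £225.00/mo: n₂ = −ln(1 − r₁·B/P)/ln(1+r₁) ≈ 6.38 → 7 more payments.

25 months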